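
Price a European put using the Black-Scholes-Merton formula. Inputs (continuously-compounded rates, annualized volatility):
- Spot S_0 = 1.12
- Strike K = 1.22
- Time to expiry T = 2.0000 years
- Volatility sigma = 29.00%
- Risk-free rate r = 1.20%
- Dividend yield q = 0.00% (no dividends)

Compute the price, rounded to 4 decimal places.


d1 = (ln(S/K) + (r - q + 0.5*sigma^2) * T) / (sigma * sqrt(T)) = 0.05505150
d2 = d1 - sigma * sqrt(T) = -0.35507044
exp(-rT) = 0.97628571; exp(-qT) = 1.00000000
P = K * exp(-rT) * N(-d2) - S_0 * exp(-qT) * N(-d1)
N(-d1) = 0.47804872; N(-d2) = 0.63873159
P = 1.2200 * 0.97628571 * 0.63873159 - 1.1200 * 1.00000000 * 0.47804872 = 0.2254

Answer: Price = 0.2254


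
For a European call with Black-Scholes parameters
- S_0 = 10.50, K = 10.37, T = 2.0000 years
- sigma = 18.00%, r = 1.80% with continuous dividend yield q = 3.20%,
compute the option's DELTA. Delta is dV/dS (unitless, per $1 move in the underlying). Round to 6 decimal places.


Answer: Delta = 0.493767

Derivation:
d1 = 0.0662254013; d2 = -0.1883330399
phi(d1) = 0.3980683976; exp(-qT) = 0.9380049995; exp(-rT) = 0.9646402935
N(d1) = 0.5264008131
Delta = exp(-qT) * N(d1) = 0.9380049995 * 0.5264008131 = 0.493767


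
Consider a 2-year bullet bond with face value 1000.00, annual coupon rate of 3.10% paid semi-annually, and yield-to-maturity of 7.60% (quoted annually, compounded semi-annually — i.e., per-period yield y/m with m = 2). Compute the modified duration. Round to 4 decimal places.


Answer: Modified duration = 1.8809

Derivation:
Coupon per period c = face * coupon_rate / m = 15.500000
Periods per year m = 2; per-period yield y/m = 0.038000
Number of cashflows N = 4
Cashflows (t years, CF_t, discount factor 1/(1+y/m)^(m*t), PV):
  t = 0.5000: CF_t = 15.500000, DF = 0.963391, PV = 14.932563
  t = 1.0000: CF_t = 15.500000, DF = 0.928122, PV = 14.385898
  t = 1.5000: CF_t = 15.500000, DF = 0.894145, PV = 13.859247
  t = 2.0000: CF_t = 1015.500000, DF = 0.861411, PV = 874.763218
Price P = sum_t PV_t = 917.940926
First compute Macaulay numerator sum_t t * PV_t:
  t * PV_t at t = 0.5000: 7.466281
  t * PV_t at t = 1.0000: 14.385898
  t * PV_t at t = 1.5000: 20.788871
  t * PV_t at t = 2.0000: 1749.526437
Macaulay duration D = 1792.167487 / 917.940926 = 1.952378
Modified duration = D / (1 + y/m) = 1.952378 / (1 + 0.038000) = 1.880903


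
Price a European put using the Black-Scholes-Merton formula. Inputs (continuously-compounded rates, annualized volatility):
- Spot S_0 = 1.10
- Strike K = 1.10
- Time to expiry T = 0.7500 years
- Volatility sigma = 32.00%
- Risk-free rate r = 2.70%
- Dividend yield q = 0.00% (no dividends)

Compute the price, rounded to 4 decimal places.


Answer: Price = 0.1093

Derivation:
d1 = (ln(S/K) + (r - q + 0.5*sigma^2) * T) / (sigma * sqrt(T)) = 0.21163496
d2 = d1 - sigma * sqrt(T) = -0.06549317
exp(-rT) = 0.97995365; exp(-qT) = 1.00000000
P = K * exp(-rT) * N(-d2) - S_0 * exp(-qT) * N(-d1)
N(-d1) = 0.41619592; N(-d2) = 0.52610933
P = 1.1000 * 0.97995365 * 0.52610933 - 1.1000 * 1.00000000 * 0.41619592 = 0.1093


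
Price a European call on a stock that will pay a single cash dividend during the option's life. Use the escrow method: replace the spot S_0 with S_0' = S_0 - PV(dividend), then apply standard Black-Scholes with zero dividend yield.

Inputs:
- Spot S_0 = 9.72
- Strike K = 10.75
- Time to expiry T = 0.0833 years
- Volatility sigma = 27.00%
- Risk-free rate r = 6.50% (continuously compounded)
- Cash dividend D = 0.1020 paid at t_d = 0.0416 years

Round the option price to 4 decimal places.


Answer: Price = 0.0317

Derivation:
PV(D) = D * exp(-r * t_d) = 0.1020 * 0.99729965 = 0.10172456
S_0' = S_0 - PV(D) = 9.7200 - 0.10172456 = 9.61827544
d1 = (ln(S_0'/K) + (r + sigma^2/2)*T) / (sigma*sqrt(T)) = -1.31906002
d2 = d1 - sigma*sqrt(T) = -1.39698672
exp(-rT) = 0.99460013
N(d1) = 0.09357452; N(d2) = 0.08120878
C = S_0' * N(d1) - K * exp(-rT) * N(d2) = 9.61827544 * 0.09357452 - 10.7500 * 0.99460013 * 0.08120878 = 0.0317


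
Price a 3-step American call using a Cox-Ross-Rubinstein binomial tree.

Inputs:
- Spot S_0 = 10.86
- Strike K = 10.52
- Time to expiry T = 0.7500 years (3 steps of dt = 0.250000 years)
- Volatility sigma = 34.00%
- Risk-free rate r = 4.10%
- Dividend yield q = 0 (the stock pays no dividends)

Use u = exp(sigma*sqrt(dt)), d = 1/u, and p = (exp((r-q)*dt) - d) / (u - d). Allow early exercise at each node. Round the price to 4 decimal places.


dt = T/N = 0.250000
u = exp(sigma*sqrt(dt)) = 1.185305; d = 1/u = 0.843665
p = (exp((r-q)*dt) - d) / (u - d) = 0.487759
Discount per step: exp(-r*dt) = 0.989802
Stock lattice S(k, i) with i counting down-moves:
  k=0: S(0,0) = 10.8600
  k=1: S(1,0) = 12.8724; S(1,1) = 9.1622
  k=2: S(2,0) = 15.2577; S(2,1) = 10.8600; S(2,2) = 7.7298
  k=3: S(3,0) = 18.0851; S(3,1) = 12.8724; S(3,2) = 9.1622; S(3,3) = 6.5214
Terminal payoffs V(N, i) = max(S_T - K, 0):
  V(3,0) = 7.565062; V(3,1) = 2.352411; V(3,2) = 0.000000; V(3,3) = 0.000000
Backward induction: V(k, i) = exp(-r*dt) * [p * V(k+1, i) + (1-p) * V(k+1, i+1)]; then take max(V_cont, immediate exercise) for American.
  V(2,0) = exp(-r*dt) * [p*7.565062 + (1-p)*2.352411] = 4.845010; exercise = 4.737731; V(2,0) = max -> 4.845010
  V(2,1) = exp(-r*dt) * [p*2.352411 + (1-p)*0.000000] = 1.135708; exercise = 0.340000; V(2,1) = max -> 1.135708
  V(2,2) = exp(-r*dt) * [p*0.000000 + (1-p)*0.000000] = 0.000000; exercise = 0.000000; V(2,2) = max -> 0.000000
  V(1,0) = exp(-r*dt) * [p*4.845010 + (1-p)*1.135708] = 2.914921; exercise = 2.352411; V(1,0) = max -> 2.914921
  V(1,1) = exp(-r*dt) * [p*1.135708 + (1-p)*0.000000] = 0.548302; exercise = 0.000000; V(1,1) = max -> 0.548302
  V(0,0) = exp(-r*dt) * [p*2.914921 + (1-p)*0.548302] = 1.685278; exercise = 0.340000; V(0,0) = max -> 1.685278

Answer: Price = V(0,0) = 1.6853


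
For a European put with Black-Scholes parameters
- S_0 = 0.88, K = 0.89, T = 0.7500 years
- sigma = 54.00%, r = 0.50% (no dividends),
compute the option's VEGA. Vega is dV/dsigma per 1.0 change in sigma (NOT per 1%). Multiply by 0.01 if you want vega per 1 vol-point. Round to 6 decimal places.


d1 = 0.2176833858; d2 = -0.2499703322
phi(d1) = 0.3896012256; exp(-qT) = 1.0000000000; exp(-rT) = 0.9962570225
Vega = S * exp(-qT) * phi(d1) * sqrt(T) = 0.8800 * 1.0000000000 * 0.3896012256 * 0.8660254038 = 0.296916

Answer: Vega = 0.296916


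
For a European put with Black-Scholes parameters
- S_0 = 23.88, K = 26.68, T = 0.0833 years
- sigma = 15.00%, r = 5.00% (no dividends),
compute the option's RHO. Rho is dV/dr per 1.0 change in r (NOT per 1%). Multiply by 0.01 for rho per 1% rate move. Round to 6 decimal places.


Answer: Rho = -2.198929

Derivation:
d1 = -2.4431608489; d2 = -2.4864534579
phi(d1) = 0.0201720761; exp(-qT) = 1.0000000000; exp(-rT) = 0.9958436616
N(-d2) = 0.9935488277
Rho = -K*T*exp(-rT)*N(-d2) = -26.6800 * 0.0833 * 0.9958436616 * 0.9935488277 = -2.198929


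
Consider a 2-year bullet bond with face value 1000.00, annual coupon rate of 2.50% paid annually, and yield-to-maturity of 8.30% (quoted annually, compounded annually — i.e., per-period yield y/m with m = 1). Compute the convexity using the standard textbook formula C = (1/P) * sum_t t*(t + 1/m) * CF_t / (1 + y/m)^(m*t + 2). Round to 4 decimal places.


Coupon per period c = face * coupon_rate / m = 25.000000
Periods per year m = 1; per-period yield y/m = 0.083000
Number of cashflows N = 2
Cashflows (t years, CF_t, discount factor 1/(1+y/m)^(m*t), PV):
  t = 1.0000: CF_t = 25.000000, DF = 0.923361, PV = 23.084026
  t = 2.0000: CF_t = 1025.000000, DF = 0.852596, PV = 873.910489
Price P = sum_t PV_t = 896.994515
Convexity numerator sum_t t*(t + 1/m) * CF_t / (1+y/m)^(m*t + 2):
  t = 1.0000: term = 39.362678
  t = 2.0000: term = 4470.553425
Convexity = (1/P) * sum = 4509.916103 / 896.994515 = 5.027808

Answer: Convexity = 5.0278


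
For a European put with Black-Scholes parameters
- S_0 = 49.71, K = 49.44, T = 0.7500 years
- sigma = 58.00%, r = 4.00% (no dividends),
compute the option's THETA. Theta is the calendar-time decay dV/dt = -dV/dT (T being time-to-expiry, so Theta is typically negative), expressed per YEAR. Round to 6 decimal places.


d1 = 0.3217161080; d2 = -0.1805786262
phi(d1) = 0.3788218791; exp(-qT) = 1.0000000000; exp(-rT) = 0.9704455335
Theta = -S*exp(-qT)*phi(d1)*sigma/(2*sqrt(T)) + r*K*exp(-rT)*N(-d2) - q*S*exp(-qT)*N(-d1)
N(-d1) = 0.3738338868; N(-d2) = 0.5716508331; sqrt(T) = 0.8660254038
Term 1 = -49.7100 * 1.0000000000 * 0.3788218791 * 0.5800 / (2 * 0.8660254038) = -6.3058869901
Term 2 = 0.0400 * 49.4400 * 0.9704455335 * 0.5716508331 = 1.0970854611
Term 3 = 0 (no dividend yield, q = 0)
Theta = -6.3058869901 + (1.0970854611) + (0.0000000000) = -5.208802

Answer: Theta = -5.208802


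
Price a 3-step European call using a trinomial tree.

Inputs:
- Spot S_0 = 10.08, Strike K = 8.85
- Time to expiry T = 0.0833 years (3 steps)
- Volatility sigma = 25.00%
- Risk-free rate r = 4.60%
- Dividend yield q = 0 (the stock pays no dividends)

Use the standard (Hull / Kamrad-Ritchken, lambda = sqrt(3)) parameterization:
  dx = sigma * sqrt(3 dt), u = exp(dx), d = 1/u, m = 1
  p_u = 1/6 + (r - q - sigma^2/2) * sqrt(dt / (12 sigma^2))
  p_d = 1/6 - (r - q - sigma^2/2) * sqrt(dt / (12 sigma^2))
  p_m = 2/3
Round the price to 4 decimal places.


dt = T/N = 0.027767; dx = sigma*sqrt(3*dt) = 0.072154
u = exp(dx) = 1.074821; d = 1/u = 0.930387
p_u = 0.169505, p_m = 0.666667, p_d = 0.163829
Discount per step: exp(-r*dt) = 0.998724
Stock lattice S(k, j) with j the centered position index:
  k=0: S(0,+0) = 10.0800
  k=1: S(1,-1) = 9.3783; S(1,+0) = 10.0800; S(1,+1) = 10.8342
  k=2: S(2,-2) = 8.7255; S(2,-1) = 9.3783; S(2,+0) = 10.0800; S(2,+1) = 10.8342; S(2,+2) = 11.6448
  k=3: S(3,-3) = 8.1181; S(3,-2) = 8.7255; S(3,-1) = 9.3783; S(3,+0) = 10.0800; S(3,+1) = 10.8342; S(3,+2) = 11.6448; S(3,+3) = 12.5161
Terminal payoffs V(N, j) = max(S_T - K, 0):
  V(3,-3) = 0.000000; V(3,-2) = 0.000000; V(3,-1) = 0.528304; V(3,+0) = 1.230000; V(3,+1) = 1.984198; V(3,+2) = 2.794826; V(3,+3) = 3.666106
Backward induction: V(k, j) = exp(-r*dt) * [p_u * V(k+1, j+1) + p_m * V(k+1, j) + p_d * V(k+1, j-1)]
  V(2,-2) = exp(-r*dt) * [p_u*0.528304 + p_m*0.000000 + p_d*0.000000] = 0.089436
  V(2,-1) = exp(-r*dt) * [p_u*1.230000 + p_m*0.528304 + p_d*0.000000] = 0.559978
  V(2,+0) = exp(-r*dt) * [p_u*1.984198 + p_m*1.230000 + p_d*0.528304] = 1.241296
  V(2,+1) = exp(-r*dt) * [p_u*2.794826 + p_m*1.984198 + p_d*1.230000] = 1.995494
  V(2,+2) = exp(-r*dt) * [p_u*3.666106 + p_m*2.794826 + p_d*1.984198] = 2.806122
  V(1,-1) = exp(-r*dt) * [p_u*1.241296 + p_m*0.559978 + p_d*0.089436] = 0.597612
  V(1,+0) = exp(-r*dt) * [p_u*1.995494 + p_m*1.241296 + p_d*0.559978] = 1.255911
  V(1,+1) = exp(-r*dt) * [p_u*2.806122 + p_m*1.995494 + p_d*1.241296] = 2.006775
  V(0,+0) = exp(-r*dt) * [p_u*2.006775 + p_m*1.255911 + p_d*0.597612] = 1.273710

Answer: Price = V(0,0) = 1.2737


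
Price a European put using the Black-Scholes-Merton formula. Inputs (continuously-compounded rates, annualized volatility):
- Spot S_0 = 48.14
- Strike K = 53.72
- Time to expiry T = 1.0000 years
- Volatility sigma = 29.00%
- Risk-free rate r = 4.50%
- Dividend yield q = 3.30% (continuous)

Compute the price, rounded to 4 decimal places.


Answer: Price = 8.3494

Derivation:
d1 = (ln(S/K) + (r - q + 0.5*sigma^2) * T) / (sigma * sqrt(T)) = -0.19179979
d2 = d1 - sigma * sqrt(T) = -0.48179979
exp(-rT) = 0.95599748; exp(-qT) = 0.96753856
P = K * exp(-rT) * N(-d2) - S_0 * exp(-qT) * N(-d1)
N(-d1) = 0.57605048; N(-d2) = 0.68502591
P = 53.7200 * 0.95599748 * 0.68502591 - 48.1400 * 0.96753856 * 0.57605048 = 8.3494


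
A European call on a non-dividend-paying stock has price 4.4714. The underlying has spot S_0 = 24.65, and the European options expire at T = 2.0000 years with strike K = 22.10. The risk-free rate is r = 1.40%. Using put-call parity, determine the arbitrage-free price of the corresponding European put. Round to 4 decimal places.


Put-call parity: C - P = S_0 * exp(-qT) - K * exp(-rT).
S_0 * exp(-qT) = 24.6500 * 1.00000000 = 24.65000000
K * exp(-rT) = 22.1000 * 0.97238837 = 21.48978291
P = C - S*exp(-qT) + K*exp(-rT)
P = 4.4714 - 24.65000000 + 21.48978291 = 1.3112

Answer: Put price = 1.3112


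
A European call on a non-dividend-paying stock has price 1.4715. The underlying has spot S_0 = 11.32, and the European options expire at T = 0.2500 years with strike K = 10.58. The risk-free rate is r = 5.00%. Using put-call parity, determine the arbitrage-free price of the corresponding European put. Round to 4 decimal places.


Answer: Put price = 0.6001

Derivation:
Put-call parity: C - P = S_0 * exp(-qT) - K * exp(-rT).
S_0 * exp(-qT) = 11.3200 * 1.00000000 = 11.32000000
K * exp(-rT) = 10.5800 * 0.98757780 = 10.44857313
P = C - S*exp(-qT) + K*exp(-rT)
P = 1.4715 - 11.32000000 + 10.44857313 = 0.6001


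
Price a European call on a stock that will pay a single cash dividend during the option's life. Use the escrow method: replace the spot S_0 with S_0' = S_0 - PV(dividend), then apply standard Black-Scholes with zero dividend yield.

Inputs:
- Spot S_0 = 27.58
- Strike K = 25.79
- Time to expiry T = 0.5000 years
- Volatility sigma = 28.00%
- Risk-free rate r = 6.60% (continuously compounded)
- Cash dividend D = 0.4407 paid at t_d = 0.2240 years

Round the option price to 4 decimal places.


PV(D) = D * exp(-r * t_d) = 0.4407 * 0.98532475 = 0.43423262
S_0' = S_0 - PV(D) = 27.5800 - 0.43423262 = 27.14576738
d1 = (ln(S_0'/K) + (r + sigma^2/2)*T) / (sigma*sqrt(T)) = 0.52444250
d2 = d1 - sigma*sqrt(T) = 0.32645260
exp(-rT) = 0.96753856
N(d1) = 0.70001460; N(d2) = 0.62795903
C = S_0' * N(d1) - K * exp(-rT) * N(d2) = 27.14576738 * 0.70001460 - 25.7900 * 0.96753856 * 0.62795903 = 3.3331

Answer: Price = 3.3331


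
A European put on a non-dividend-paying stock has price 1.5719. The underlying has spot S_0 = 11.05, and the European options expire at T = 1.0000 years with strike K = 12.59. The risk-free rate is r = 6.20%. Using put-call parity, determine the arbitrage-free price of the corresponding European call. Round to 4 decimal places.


Answer: Call price = 0.7888

Derivation:
Put-call parity: C - P = S_0 * exp(-qT) - K * exp(-rT).
S_0 * exp(-qT) = 11.0500 * 1.00000000 = 11.05000000
K * exp(-rT) = 12.5900 * 0.93988289 = 11.83312554
C = P + S*exp(-qT) - K*exp(-rT)
C = 1.5719 + 11.05000000 - 11.83312554 = 0.7888


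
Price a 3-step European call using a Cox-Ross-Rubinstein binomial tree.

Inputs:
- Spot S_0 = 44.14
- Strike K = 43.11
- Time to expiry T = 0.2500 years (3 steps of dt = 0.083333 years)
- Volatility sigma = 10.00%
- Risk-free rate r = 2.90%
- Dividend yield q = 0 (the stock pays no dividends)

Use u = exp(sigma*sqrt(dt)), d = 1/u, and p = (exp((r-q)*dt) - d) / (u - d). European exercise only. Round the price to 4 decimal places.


dt = T/N = 0.083333
u = exp(sigma*sqrt(dt)) = 1.029288; d = 1/u = 0.971545
p = (exp((r-q)*dt) - d) / (u - d) = 0.534686
Discount per step: exp(-r*dt) = 0.997586
Stock lattice S(k, i) with i counting down-moves:
  k=0: S(0,0) = 44.1400
  k=1: S(1,0) = 45.4328; S(1,1) = 42.8840
  k=2: S(2,0) = 46.7634; S(2,1) = 44.1400; S(2,2) = 41.6637
  k=3: S(3,0) = 48.1330; S(3,1) = 45.4328; S(3,2) = 42.8840; S(3,3) = 40.4782
Terminal payoffs V(N, i) = max(S_T - K, 0):
  V(3,0) = 5.023045; V(3,1) = 2.322782; V(3,2) = 0.000000; V(3,3) = 0.000000
Backward induction: V(k, i) = exp(-r*dt) * [p * V(k+1, i) + (1-p) * V(k+1, i+1)].
  V(2,0) = exp(-r*dt) * [p*5.023045 + (1-p)*2.322782] = 3.757484
  V(2,1) = exp(-r*dt) * [p*2.322782 + (1-p)*0.000000] = 1.238962
  V(2,2) = exp(-r*dt) * [p*0.000000 + (1-p)*0.000000] = 0.000000
  V(1,0) = exp(-r*dt) * [p*3.757484 + (1-p)*1.238962] = 2.579340
  V(1,1) = exp(-r*dt) * [p*1.238962 + (1-p)*0.000000] = 0.660857
  V(0,0) = exp(-r*dt) * [p*2.579340 + (1-p)*0.660857] = 1.682573

Answer: Price = V(0,0) = 1.6826


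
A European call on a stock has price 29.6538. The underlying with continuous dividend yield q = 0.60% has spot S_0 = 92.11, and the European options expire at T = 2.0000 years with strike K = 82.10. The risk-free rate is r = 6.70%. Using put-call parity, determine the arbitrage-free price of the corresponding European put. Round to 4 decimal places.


Put-call parity: C - P = S_0 * exp(-qT) - K * exp(-rT).
S_0 * exp(-qT) = 92.1100 * 0.98807171 = 91.01128547
K * exp(-rT) = 82.1000 * 0.87459006 = 71.80384430
P = C - S*exp(-qT) + K*exp(-rT)
P = 29.6538 - 91.01128547 + 71.80384430 = 10.4464

Answer: Put price = 10.4464


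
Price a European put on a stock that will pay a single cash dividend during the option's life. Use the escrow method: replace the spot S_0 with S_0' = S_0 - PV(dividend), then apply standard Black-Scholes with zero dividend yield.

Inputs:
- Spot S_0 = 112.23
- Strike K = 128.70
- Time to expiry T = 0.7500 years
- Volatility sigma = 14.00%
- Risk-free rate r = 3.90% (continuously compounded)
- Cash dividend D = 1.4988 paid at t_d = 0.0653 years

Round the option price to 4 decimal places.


Answer: Price = 15.4448

Derivation:
PV(D) = D * exp(-r * t_d) = 1.4988 * 0.99745654 = 1.49498786
S_0' = S_0 - PV(D) = 112.2300 - 1.49498786 = 110.73501214
d1 = (ln(S_0'/K) + (r + sigma^2/2)*T) / (sigma*sqrt(T)) = -0.93814507
d2 = d1 - sigma*sqrt(T) = -1.05938863
exp(-rT) = 0.97117364
N(-d1) = 0.82591507; N(-d2) = 0.85528859
P = K * exp(-rT) * N(-d2) - S_0' * N(-d1) = 128.7000 * 0.97117364 * 0.85528859 - 110.73501214 * 0.82591507 = 15.4448


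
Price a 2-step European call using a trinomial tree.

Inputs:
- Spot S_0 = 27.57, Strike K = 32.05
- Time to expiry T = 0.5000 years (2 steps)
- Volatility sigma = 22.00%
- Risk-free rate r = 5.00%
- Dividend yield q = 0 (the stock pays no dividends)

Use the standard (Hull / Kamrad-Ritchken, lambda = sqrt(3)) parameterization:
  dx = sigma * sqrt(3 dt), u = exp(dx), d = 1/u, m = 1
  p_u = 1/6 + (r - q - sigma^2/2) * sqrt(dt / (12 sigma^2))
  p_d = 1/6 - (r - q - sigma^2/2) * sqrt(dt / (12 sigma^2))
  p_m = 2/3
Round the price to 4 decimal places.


dt = T/N = 0.250000; dx = sigma*sqrt(3*dt) = 0.190526
u = exp(dx) = 1.209885; d = 1/u = 0.826525
p_u = 0.183594, p_m = 0.666667, p_d = 0.149740
Discount per step: exp(-r*dt) = 0.987578
Stock lattice S(k, j) with j the centered position index:
  k=0: S(0,+0) = 27.5700
  k=1: S(1,-1) = 22.7873; S(1,+0) = 27.5700; S(1,+1) = 33.3565
  k=2: S(2,-2) = 18.8343; S(2,-1) = 22.7873; S(2,+0) = 27.5700; S(2,+1) = 33.3565; S(2,+2) = 40.3576
Terminal payoffs V(N, j) = max(S_T - K, 0):
  V(2,-2) = 0.000000; V(2,-1) = 0.000000; V(2,+0) = 0.000000; V(2,+1) = 1.306539; V(2,+2) = 8.307587
Backward induction: V(k, j) = exp(-r*dt) * [p_u * V(k+1, j+1) + p_m * V(k+1, j) + p_d * V(k+1, j-1)]
  V(1,-1) = exp(-r*dt) * [p_u*0.000000 + p_m*0.000000 + p_d*0.000000] = 0.000000
  V(1,+0) = exp(-r*dt) * [p_u*1.306539 + p_m*0.000000 + p_d*0.000000] = 0.236892
  V(1,+1) = exp(-r*dt) * [p_u*8.307587 + p_m*1.306539 + p_d*0.000000] = 2.366478
  V(0,+0) = exp(-r*dt) * [p_u*2.366478 + p_m*0.236892 + p_d*0.000000] = 0.585039

Answer: Price = V(0,0) = 0.5850


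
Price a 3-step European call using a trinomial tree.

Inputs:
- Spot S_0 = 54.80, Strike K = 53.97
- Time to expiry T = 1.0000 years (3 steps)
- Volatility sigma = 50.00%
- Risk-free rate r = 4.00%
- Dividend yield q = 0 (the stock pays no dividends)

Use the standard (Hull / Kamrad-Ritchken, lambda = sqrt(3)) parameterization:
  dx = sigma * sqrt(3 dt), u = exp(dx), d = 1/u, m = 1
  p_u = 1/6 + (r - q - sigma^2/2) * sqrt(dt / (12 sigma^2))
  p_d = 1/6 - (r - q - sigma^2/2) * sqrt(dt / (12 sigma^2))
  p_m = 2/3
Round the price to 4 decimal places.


dt = T/N = 0.333333; dx = sigma*sqrt(3*dt) = 0.500000
u = exp(dx) = 1.648721; d = 1/u = 0.606531
p_u = 0.138333, p_m = 0.666667, p_d = 0.195000
Discount per step: exp(-r*dt) = 0.986755
Stock lattice S(k, j) with j the centered position index:
  k=0: S(0,+0) = 54.8000
  k=1: S(1,-1) = 33.2379; S(1,+0) = 54.8000; S(1,+1) = 90.3499
  k=2: S(2,-2) = 20.1598; S(2,-1) = 33.2379; S(2,+0) = 54.8000; S(2,+1) = 90.3499; S(2,+2) = 148.9618
  k=3: S(3,-3) = 12.2275; S(3,-2) = 20.1598; S(3,-1) = 33.2379; S(3,+0) = 54.8000; S(3,+1) = 90.3499; S(3,+2) = 148.9618; S(3,+3) = 245.5966
Terminal payoffs V(N, j) = max(S_T - K, 0):
  V(3,-3) = 0.000000; V(3,-2) = 0.000000; V(3,-1) = 0.000000; V(3,+0) = 0.830000; V(3,+1) = 36.379926; V(3,+2) = 94.991844; V(3,+3) = 191.626561
Backward induction: V(k, j) = exp(-r*dt) * [p_u * V(k+1, j+1) + p_m * V(k+1, j) + p_d * V(k+1, j-1)]
  V(2,-2) = exp(-r*dt) * [p_u*0.000000 + p_m*0.000000 + p_d*0.000000] = 0.000000
  V(2,-1) = exp(-r*dt) * [p_u*0.830000 + p_m*0.000000 + p_d*0.000000] = 0.113296
  V(2,+0) = exp(-r*dt) * [p_u*36.379926 + p_m*0.830000 + p_d*0.000000] = 5.511906
  V(2,+1) = exp(-r*dt) * [p_u*94.991844 + p_m*36.379926 + p_d*0.830000] = 37.058253
  V(2,+2) = exp(-r*dt) * [p_u*191.626561 + p_m*94.991844 + p_d*36.379926] = 95.646496
  V(1,-1) = exp(-r*dt) * [p_u*5.511906 + p_m*0.113296 + p_d*0.000000] = 0.826912
  V(1,+0) = exp(-r*dt) * [p_u*37.058253 + p_m*5.511906 + p_d*0.113296] = 8.706228
  V(1,+1) = exp(-r*dt) * [p_u*95.646496 + p_m*37.058253 + p_d*5.511906] = 38.494722
  V(0,+0) = exp(-r*dt) * [p_u*38.494722 + p_m*8.706228 + p_d*0.826912] = 11.140962

Answer: Price = V(0,0) = 11.1410


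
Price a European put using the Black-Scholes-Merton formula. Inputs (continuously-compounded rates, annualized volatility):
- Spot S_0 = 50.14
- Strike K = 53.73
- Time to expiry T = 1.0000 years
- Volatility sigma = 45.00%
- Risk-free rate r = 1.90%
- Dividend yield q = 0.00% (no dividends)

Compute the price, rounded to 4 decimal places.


Answer: Price = 10.5007

Derivation:
d1 = (ln(S/K) + (r - q + 0.5*sigma^2) * T) / (sigma * sqrt(T)) = 0.11355020
d2 = d1 - sigma * sqrt(T) = -0.33644980
exp(-rT) = 0.98117936; exp(-qT) = 1.00000000
P = K * exp(-rT) * N(-d2) - S_0 * exp(-qT) * N(-d1)
N(-d1) = 0.45479719; N(-d2) = 0.63173415
P = 53.7300 * 0.98117936 * 0.63173415 - 50.1400 * 1.00000000 * 0.45479719 = 10.5007


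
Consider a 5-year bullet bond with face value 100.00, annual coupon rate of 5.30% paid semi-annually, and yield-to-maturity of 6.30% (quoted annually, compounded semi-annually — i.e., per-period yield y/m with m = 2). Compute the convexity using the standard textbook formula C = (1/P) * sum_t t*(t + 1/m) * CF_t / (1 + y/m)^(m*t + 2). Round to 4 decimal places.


Answer: Convexity = 22.0462

Derivation:
Coupon per period c = face * coupon_rate / m = 2.650000
Periods per year m = 2; per-period yield y/m = 0.031500
Number of cashflows N = 10
Cashflows (t years, CF_t, discount factor 1/(1+y/m)^(m*t), PV):
  t = 0.5000: CF_t = 2.650000, DF = 0.969462, PV = 2.569074
  t = 1.0000: CF_t = 2.650000, DF = 0.939856, PV = 2.490620
  t = 1.5000: CF_t = 2.650000, DF = 0.911155, PV = 2.414561
  t = 2.0000: CF_t = 2.650000, DF = 0.883330, PV = 2.340825
  t = 2.5000: CF_t = 2.650000, DF = 0.856355, PV = 2.269341
  t = 3.0000: CF_t = 2.650000, DF = 0.830204, PV = 2.200040
  t = 3.5000: CF_t = 2.650000, DF = 0.804851, PV = 2.132855
  t = 4.0000: CF_t = 2.650000, DF = 0.780272, PV = 2.067721
  t = 4.5000: CF_t = 2.650000, DF = 0.756444, PV = 2.004577
  t = 5.0000: CF_t = 102.650000, DF = 0.733344, PV = 75.277750
Price P = sum_t PV_t = 95.767363
Convexity numerator sum_t t*(t + 1/m) * CF_t / (1+y/m)^(m*t + 2):
  t = 0.5000: term = 1.207280
  t = 1.0000: term = 3.511237
  t = 1.5000: term = 6.808022
  t = 2.0000: term = 11.000198
  t = 2.5000: term = 15.996409
  t = 3.0000: term = 21.711074
  t = 3.5000: term = 28.064081
  t = 4.0000: term = 34.980503
  t = 4.5000: term = 42.390334
  t = 5.0000: term = 1945.632714
Convexity = (1/P) * sum = 2111.301853 / 95.767363 = 22.046152


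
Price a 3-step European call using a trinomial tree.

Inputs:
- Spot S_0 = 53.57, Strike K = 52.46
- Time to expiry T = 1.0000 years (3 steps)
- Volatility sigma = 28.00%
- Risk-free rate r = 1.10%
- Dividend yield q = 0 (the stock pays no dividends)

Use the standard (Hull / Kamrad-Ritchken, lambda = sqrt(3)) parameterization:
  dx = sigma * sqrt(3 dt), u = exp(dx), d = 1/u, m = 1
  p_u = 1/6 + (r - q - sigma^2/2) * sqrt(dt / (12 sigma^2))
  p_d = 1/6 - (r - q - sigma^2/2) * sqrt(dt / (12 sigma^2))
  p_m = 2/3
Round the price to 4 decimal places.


Answer: Price = V(0,0) = 6.3869

Derivation:
dt = T/N = 0.333333; dx = sigma*sqrt(3*dt) = 0.280000
u = exp(dx) = 1.323130; d = 1/u = 0.755784
p_u = 0.149881, p_m = 0.666667, p_d = 0.183452
Discount per step: exp(-r*dt) = 0.996340
Stock lattice S(k, j) with j the centered position index:
  k=0: S(0,+0) = 53.5700
  k=1: S(1,-1) = 40.4873; S(1,+0) = 53.5700; S(1,+1) = 70.8801
  k=2: S(2,-2) = 30.5997; S(2,-1) = 40.4873; S(2,+0) = 53.5700; S(2,+1) = 70.8801; S(2,+2) = 93.7835
  k=3: S(3,-3) = 23.1267; S(3,-2) = 30.5997; S(3,-1) = 40.4873; S(3,+0) = 53.5700; S(3,+1) = 70.8801; S(3,+2) = 93.7835; S(3,+3) = 124.0878
Terminal payoffs V(N, j) = max(S_T - K, 0):
  V(3,-3) = 0.000000; V(3,-2) = 0.000000; V(3,-1) = 0.000000; V(3,+0) = 1.110000; V(3,+1) = 18.420064; V(3,+2) = 41.323526; V(3,+3) = 71.627779
Backward induction: V(k, j) = exp(-r*dt) * [p_u * V(k+1, j+1) + p_m * V(k+1, j) + p_d * V(k+1, j-1)]
  V(2,-2) = exp(-r*dt) * [p_u*0.000000 + p_m*0.000000 + p_d*0.000000] = 0.000000
  V(2,-1) = exp(-r*dt) * [p_u*1.110000 + p_m*0.000000 + p_d*0.000000] = 0.165759
  V(2,+0) = exp(-r*dt) * [p_u*18.420064 + p_m*1.110000 + p_d*0.000000] = 3.488004
  V(2,+1) = exp(-r*dt) * [p_u*41.323526 + p_m*18.420064 + p_d*1.110000] = 18.608926
  V(2,+2) = exp(-r*dt) * [p_u*71.627779 + p_m*41.323526 + p_d*18.420064] = 41.511374
  V(1,-1) = exp(-r*dt) * [p_u*3.488004 + p_m*0.165759 + p_d*0.000000] = 0.630974
  V(1,+0) = exp(-r*dt) * [p_u*18.608926 + p_m*3.488004 + p_d*0.165759] = 5.126038
  V(1,+1) = exp(-r*dt) * [p_u*41.511374 + p_m*18.608926 + p_d*3.488004] = 19.197079
  V(0,+0) = exp(-r*dt) * [p_u*19.197079 + p_m*5.126038 + p_d*0.630974] = 6.386927


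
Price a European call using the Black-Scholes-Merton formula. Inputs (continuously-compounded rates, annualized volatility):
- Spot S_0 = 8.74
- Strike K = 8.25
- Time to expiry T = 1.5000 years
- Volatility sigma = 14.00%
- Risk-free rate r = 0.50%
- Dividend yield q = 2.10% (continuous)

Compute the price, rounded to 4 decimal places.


Answer: Price = 0.7203

Derivation:
d1 = (ln(S/K) + (r - q + 0.5*sigma^2) * T) / (sigma * sqrt(T)) = 0.28225697
d2 = d1 - sigma * sqrt(T) = 0.11079269
exp(-rT) = 0.99252805; exp(-qT) = 0.96899096
C = S_0 * exp(-qT) * N(d1) - K * exp(-rT) * N(d2)
N(d1) = 0.61112676; N(d2) = 0.54410963
C = 8.7400 * 0.96899096 * 0.61112676 - 8.2500 * 0.99252805 * 0.54410963 = 0.7203


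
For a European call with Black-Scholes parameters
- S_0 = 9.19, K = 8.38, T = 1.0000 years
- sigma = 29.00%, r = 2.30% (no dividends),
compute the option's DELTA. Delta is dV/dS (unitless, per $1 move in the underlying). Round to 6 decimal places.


Answer: Delta = 0.706255

Derivation:
d1 = 0.5424759375; d2 = 0.2524759375
phi(d1) = 0.3443562302; exp(-qT) = 1.0000000000; exp(-rT) = 0.9772624838
N(d1) = 0.7062546603
Delta = exp(-qT) * N(d1) = 1.0000000000 * 0.7062546603 = 0.706255


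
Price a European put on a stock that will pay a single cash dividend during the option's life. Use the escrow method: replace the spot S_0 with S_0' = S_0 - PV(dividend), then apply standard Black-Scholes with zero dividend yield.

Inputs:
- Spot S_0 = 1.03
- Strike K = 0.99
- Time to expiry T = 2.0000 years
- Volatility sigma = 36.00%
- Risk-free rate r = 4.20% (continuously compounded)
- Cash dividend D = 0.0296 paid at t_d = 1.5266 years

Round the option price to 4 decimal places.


PV(D) = D * exp(-r * t_d) = 0.0296 * 0.93789507 = 0.02776169
S_0' = S_0 - PV(D) = 1.0300 - 0.02776169 = 1.00223831
d1 = (ln(S_0'/K) + (r + sigma^2/2)*T) / (sigma*sqrt(T)) = 0.44368228
d2 = d1 - sigma*sqrt(T) = -0.06543460
exp(-rT) = 0.91943126
N(-d1) = 0.32863615; N(-d2) = 0.52608601
P = K * exp(-rT) * N(-d2) - S_0' * N(-d1) = 0.9900 * 0.91943126 * 0.52608601 - 1.00223831 * 0.32863615 = 0.1495

Answer: Price = 0.1495


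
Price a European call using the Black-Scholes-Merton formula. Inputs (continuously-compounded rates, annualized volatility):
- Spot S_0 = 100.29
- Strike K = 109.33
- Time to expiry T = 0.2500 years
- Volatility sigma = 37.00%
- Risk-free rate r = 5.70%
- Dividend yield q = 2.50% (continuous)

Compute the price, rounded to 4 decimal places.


Answer: Price = 4.2578

Derivation:
d1 = (ln(S/K) + (r - q + 0.5*sigma^2) * T) / (sigma * sqrt(T)) = -0.33076942
d2 = d1 - sigma * sqrt(T) = -0.51576942
exp(-rT) = 0.98585105; exp(-qT) = 0.99376949
C = S_0 * exp(-qT) * N(d1) - K * exp(-rT) * N(d2)
N(d1) = 0.37040933; N(d2) = 0.30300773
C = 100.2900 * 0.99376949 * 0.37040933 - 109.3300 * 0.98585105 * 0.30300773 = 4.2578


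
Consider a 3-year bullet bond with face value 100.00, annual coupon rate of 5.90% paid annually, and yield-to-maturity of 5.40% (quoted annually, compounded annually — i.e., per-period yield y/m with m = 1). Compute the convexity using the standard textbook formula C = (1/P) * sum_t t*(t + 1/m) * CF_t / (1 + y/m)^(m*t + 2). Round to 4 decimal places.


Coupon per period c = face * coupon_rate / m = 5.900000
Periods per year m = 1; per-period yield y/m = 0.054000
Number of cashflows N = 3
Cashflows (t years, CF_t, discount factor 1/(1+y/m)^(m*t), PV):
  t = 1.0000: CF_t = 5.900000, DF = 0.948767, PV = 5.597723
  t = 2.0000: CF_t = 5.900000, DF = 0.900158, PV = 5.310933
  t = 3.0000: CF_t = 105.900000, DF = 0.854040, PV = 90.442827
Price P = sum_t PV_t = 101.351482
Convexity numerator sum_t t*(t + 1/m) * CF_t / (1+y/m)^(m*t + 2):
  t = 1.0000: term = 10.077671
  t = 2.0000: term = 28.684073
  t = 3.0000: term = 976.954082
Convexity = (1/P) * sum = 1015.715826 / 101.351482 = 10.021717

Answer: Convexity = 10.0217


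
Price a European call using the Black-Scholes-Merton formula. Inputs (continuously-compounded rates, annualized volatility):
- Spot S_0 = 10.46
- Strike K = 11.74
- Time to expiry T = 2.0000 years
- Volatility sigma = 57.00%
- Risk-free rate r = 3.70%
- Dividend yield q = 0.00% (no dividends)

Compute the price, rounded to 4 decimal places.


d1 = (ln(S/K) + (r - q + 0.5*sigma^2) * T) / (sigma * sqrt(T)) = 0.35163880
d2 = d1 - sigma * sqrt(T) = -0.45446293
exp(-rT) = 0.92867169; exp(-qT) = 1.00000000
C = S_0 * exp(-qT) * N(d1) - K * exp(-rT) * N(d2)
N(d1) = 0.63744542; N(d2) = 0.32474783
C = 10.4600 * 1.00000000 * 0.63744542 - 11.7400 * 0.92867169 * 0.32474783 = 3.1271

Answer: Price = 3.1271


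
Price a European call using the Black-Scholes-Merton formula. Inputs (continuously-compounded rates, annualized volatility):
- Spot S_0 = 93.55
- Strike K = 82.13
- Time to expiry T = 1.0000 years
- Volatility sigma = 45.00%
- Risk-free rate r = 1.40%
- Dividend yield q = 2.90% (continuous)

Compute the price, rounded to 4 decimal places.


Answer: Price = 20.7311

Derivation:
d1 = (ln(S/K) + (r - q + 0.5*sigma^2) * T) / (sigma * sqrt(T)) = 0.48098377
d2 = d1 - sigma * sqrt(T) = 0.03098377
exp(-rT) = 0.98609754; exp(-qT) = 0.97141646
C = S_0 * exp(-qT) * N(d1) - K * exp(-rT) * N(d2)
N(d1) = 0.68473598; N(d2) = 0.51235876
C = 93.5500 * 0.97141646 * 0.68473598 - 82.1300 * 0.98609754 * 0.51235876 = 20.7311


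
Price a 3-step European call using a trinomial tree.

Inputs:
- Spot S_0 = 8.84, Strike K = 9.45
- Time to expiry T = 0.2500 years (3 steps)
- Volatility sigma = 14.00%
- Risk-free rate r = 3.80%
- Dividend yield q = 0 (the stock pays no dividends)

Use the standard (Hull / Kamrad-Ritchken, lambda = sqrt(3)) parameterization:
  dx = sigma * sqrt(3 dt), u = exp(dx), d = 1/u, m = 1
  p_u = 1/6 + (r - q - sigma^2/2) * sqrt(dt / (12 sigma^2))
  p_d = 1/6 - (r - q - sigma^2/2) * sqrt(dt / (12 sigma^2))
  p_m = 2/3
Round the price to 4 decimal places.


dt = T/N = 0.083333; dx = sigma*sqrt(3*dt) = 0.070000
u = exp(dx) = 1.072508; d = 1/u = 0.932394
p_u = 0.183452, p_m = 0.666667, p_d = 0.149881
Discount per step: exp(-r*dt) = 0.996838
Stock lattice S(k, j) with j the centered position index:
  k=0: S(0,+0) = 8.8400
  k=1: S(1,-1) = 8.2424; S(1,+0) = 8.8400; S(1,+1) = 9.4810
  k=2: S(2,-2) = 7.6851; S(2,-1) = 8.2424; S(2,+0) = 8.8400; S(2,+1) = 9.4810; S(2,+2) = 10.1684
  k=3: S(3,-3) = 7.1656; S(3,-2) = 7.6851; S(3,-1) = 8.2424; S(3,+0) = 8.8400; S(3,+1) = 9.4810; S(3,+2) = 10.1684; S(3,+3) = 10.9057
Terminal payoffs V(N, j) = max(S_T - K, 0):
  V(3,-3) = 0.000000; V(3,-2) = 0.000000; V(3,-1) = 0.000000; V(3,+0) = 0.000000; V(3,+1) = 0.030972; V(3,+2) = 0.718420; V(3,+3) = 1.455714
Backward induction: V(k, j) = exp(-r*dt) * [p_u * V(k+1, j+1) + p_m * V(k+1, j) + p_d * V(k+1, j-1)]
  V(2,-2) = exp(-r*dt) * [p_u*0.000000 + p_m*0.000000 + p_d*0.000000] = 0.000000
  V(2,-1) = exp(-r*dt) * [p_u*0.000000 + p_m*0.000000 + p_d*0.000000] = 0.000000
  V(2,+0) = exp(-r*dt) * [p_u*0.030972 + p_m*0.000000 + p_d*0.000000] = 0.005664
  V(2,+1) = exp(-r*dt) * [p_u*0.718420 + p_m*0.030972 + p_d*0.000000] = 0.151962
  V(2,+2) = exp(-r*dt) * [p_u*1.455714 + p_m*0.718420 + p_d*0.030972] = 0.748270
  V(1,-1) = exp(-r*dt) * [p_u*0.005664 + p_m*0.000000 + p_d*0.000000] = 0.001036
  V(1,+0) = exp(-r*dt) * [p_u*0.151962 + p_m*0.005664 + p_d*0.000000] = 0.031554
  V(1,+1) = exp(-r*dt) * [p_u*0.748270 + p_m*0.151962 + p_d*0.005664] = 0.238672
  V(0,+0) = exp(-r*dt) * [p_u*0.238672 + p_m*0.031554 + p_d*0.001036] = 0.064771

Answer: Price = V(0,0) = 0.0648


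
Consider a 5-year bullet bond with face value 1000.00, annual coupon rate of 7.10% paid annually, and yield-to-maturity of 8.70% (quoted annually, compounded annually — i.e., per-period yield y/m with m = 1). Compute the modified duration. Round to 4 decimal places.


Answer: Modified duration = 4.0080

Derivation:
Coupon per period c = face * coupon_rate / m = 71.000000
Periods per year m = 1; per-period yield y/m = 0.087000
Number of cashflows N = 5
Cashflows (t years, CF_t, discount factor 1/(1+y/m)^(m*t), PV):
  t = 1.0000: CF_t = 71.000000, DF = 0.919963, PV = 65.317387
  t = 2.0000: CF_t = 71.000000, DF = 0.846332, PV = 60.089593
  t = 3.0000: CF_t = 71.000000, DF = 0.778595, PV = 55.280214
  t = 4.0000: CF_t = 71.000000, DF = 0.716278, PV = 50.855763
  t = 5.0000: CF_t = 1071.000000, DF = 0.658950, PV = 705.735153
Price P = sum_t PV_t = 937.278110
First compute Macaulay numerator sum_t t * PV_t:
  t * PV_t at t = 1.0000: 65.317387
  t * PV_t at t = 2.0000: 120.179185
  t * PV_t at t = 3.0000: 165.840642
  t * PV_t at t = 4.0000: 203.423051
  t * PV_t at t = 5.0000: 3528.675765
Macaulay duration D = 4083.436031 / 937.278110 = 4.356696
Modified duration = D / (1 + y/m) = 4.356696 / (1 + 0.087000) = 4.008000


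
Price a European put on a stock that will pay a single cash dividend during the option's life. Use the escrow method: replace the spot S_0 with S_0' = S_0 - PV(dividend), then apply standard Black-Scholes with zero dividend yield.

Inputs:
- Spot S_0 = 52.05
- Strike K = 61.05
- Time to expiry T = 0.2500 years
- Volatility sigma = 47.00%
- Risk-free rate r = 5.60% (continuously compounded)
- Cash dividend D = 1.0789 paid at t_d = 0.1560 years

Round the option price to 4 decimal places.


PV(D) = D * exp(-r * t_d) = 1.0789 * 0.99130205 = 1.06951578
S_0' = S_0 - PV(D) = 52.0500 - 1.06951578 = 50.98048422
d1 = (ln(S_0'/K) + (r + sigma^2/2)*T) / (sigma*sqrt(T)) = -0.58994810
d2 = d1 - sigma*sqrt(T) = -0.82494810
exp(-rT) = 0.98609754
N(-d1) = 0.72238728; N(-d2) = 0.79529947
P = K * exp(-rT) * N(-d2) - S_0' * N(-d1) = 61.0500 * 0.98609754 * 0.79529947 - 50.98048422 * 0.72238728 = 11.0504

Answer: Price = 11.0504


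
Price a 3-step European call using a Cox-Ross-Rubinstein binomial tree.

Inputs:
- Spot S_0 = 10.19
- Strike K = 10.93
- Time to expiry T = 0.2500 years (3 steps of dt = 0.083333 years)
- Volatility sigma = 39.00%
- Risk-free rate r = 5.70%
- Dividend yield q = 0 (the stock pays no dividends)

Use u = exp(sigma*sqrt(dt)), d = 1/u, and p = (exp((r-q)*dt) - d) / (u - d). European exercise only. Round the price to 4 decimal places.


Answer: Price = V(0,0) = 0.5690

Derivation:
dt = T/N = 0.083333
u = exp(sigma*sqrt(dt)) = 1.119165; d = 1/u = 0.893523
p = (exp((r-q)*dt) - d) / (u - d) = 0.492985
Discount per step: exp(-r*dt) = 0.995261
Stock lattice S(k, i) with i counting down-moves:
  k=0: S(0,0) = 10.1900
  k=1: S(1,0) = 11.4043; S(1,1) = 9.1050
  k=2: S(2,0) = 12.7633; S(2,1) = 10.1900; S(2,2) = 8.1355
  k=3: S(3,0) = 14.2842; S(3,1) = 11.4043; S(3,2) = 9.1050; S(3,3) = 7.2693
Terminal payoffs V(N, i) = max(S_T - K, 0):
  V(3,0) = 3.354239; V(3,1) = 0.474296; V(3,2) = 0.000000; V(3,3) = 0.000000
Backward induction: V(k, i) = exp(-r*dt) * [p * V(k+1, i) + (1-p) * V(k+1, i+1)].
  V(2,0) = exp(-r*dt) * [p*3.354239 + (1-p)*0.474296] = 1.885089
  V(2,1) = exp(-r*dt) * [p*0.474296 + (1-p)*0.000000] = 0.232713
  V(2,2) = exp(-r*dt) * [p*0.000000 + (1-p)*0.000000] = 0.000000
  V(1,0) = exp(-r*dt) * [p*1.885089 + (1-p)*0.232713] = 1.042347
  V(1,1) = exp(-r*dt) * [p*0.232713 + (1-p)*0.000000] = 0.114180
  V(0,0) = exp(-r*dt) * [p*1.042347 + (1-p)*0.114180] = 0.569043


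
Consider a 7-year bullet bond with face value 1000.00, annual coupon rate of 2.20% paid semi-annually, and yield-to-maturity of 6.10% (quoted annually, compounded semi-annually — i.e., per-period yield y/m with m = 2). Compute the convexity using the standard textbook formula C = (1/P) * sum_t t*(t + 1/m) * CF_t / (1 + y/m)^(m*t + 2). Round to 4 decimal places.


Answer: Convexity = 44.2950

Derivation:
Coupon per period c = face * coupon_rate / m = 11.000000
Periods per year m = 2; per-period yield y/m = 0.030500
Number of cashflows N = 14
Cashflows (t years, CF_t, discount factor 1/(1+y/m)^(m*t), PV):
  t = 0.5000: CF_t = 11.000000, DF = 0.970403, PV = 10.674430
  t = 1.0000: CF_t = 11.000000, DF = 0.941681, PV = 10.358496
  t = 1.5000: CF_t = 11.000000, DF = 0.913810, PV = 10.051912
  t = 2.0000: CF_t = 11.000000, DF = 0.886764, PV = 9.754403
  t = 2.5000: CF_t = 11.000000, DF = 0.860518, PV = 9.465699
  t = 3.0000: CF_t = 11.000000, DF = 0.835049, PV = 9.185540
  t = 3.5000: CF_t = 11.000000, DF = 0.810334, PV = 8.913673
  t = 4.0000: CF_t = 11.000000, DF = 0.786350, PV = 8.649853
  t = 4.5000: CF_t = 11.000000, DF = 0.763076, PV = 8.393841
  t = 5.0000: CF_t = 11.000000, DF = 0.740491, PV = 8.145406
  t = 5.5000: CF_t = 11.000000, DF = 0.718575, PV = 7.904324
  t = 6.0000: CF_t = 11.000000, DF = 0.697307, PV = 7.670377
  t = 6.5000: CF_t = 11.000000, DF = 0.676669, PV = 7.443355
  t = 7.0000: CF_t = 1011.000000, DF = 0.656641, PV = 663.864140
Price P = sum_t PV_t = 780.475450
Convexity numerator sum_t t*(t + 1/m) * CF_t / (1+y/m)^(m*t + 2):
  t = 0.5000: term = 5.025956
  t = 1.0000: term = 14.631605
  t = 1.5000: term = 28.397098
  t = 2.0000: term = 45.927702
  t = 2.5000: term = 66.852550
  t = 3.0000: term = 90.823454
  t = 3.5000: term = 117.513769
  t = 4.0000: term = 146.617304
  t = 4.5000: term = 177.847288
  t = 5.0000: term = 210.935378
  t = 5.5000: term = 245.630717
  t = 6.0000: term = 281.699027
  t = 6.5000: term = 318.921751
  t = 7.0000: term = 32820.298086
Convexity = (1/P) * sum = 34571.121684 / 780.475450 = 44.294951


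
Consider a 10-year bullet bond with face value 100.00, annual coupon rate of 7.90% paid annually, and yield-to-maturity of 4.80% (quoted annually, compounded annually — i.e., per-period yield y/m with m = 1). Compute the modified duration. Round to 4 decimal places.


Coupon per period c = face * coupon_rate / m = 7.900000
Periods per year m = 1; per-period yield y/m = 0.048000
Number of cashflows N = 10
Cashflows (t years, CF_t, discount factor 1/(1+y/m)^(m*t), PV):
  t = 1.0000: CF_t = 7.900000, DF = 0.954198, PV = 7.538168
  t = 2.0000: CF_t = 7.900000, DF = 0.910495, PV = 7.192908
  t = 3.0000: CF_t = 7.900000, DF = 0.868793, PV = 6.863462
  t = 4.0000: CF_t = 7.900000, DF = 0.829001, PV = 6.549105
  t = 5.0000: CF_t = 7.900000, DF = 0.791031, PV = 6.249146
  t = 6.0000: CF_t = 7.900000, DF = 0.754801, PV = 5.962926
  t = 7.0000: CF_t = 7.900000, DF = 0.720230, PV = 5.689815
  t = 8.0000: CF_t = 7.900000, DF = 0.687242, PV = 5.429212
  t = 9.0000: CF_t = 7.900000, DF = 0.655765, PV = 5.180546
  t = 10.0000: CF_t = 107.900000, DF = 0.625730, PV = 67.516298
Price P = sum_t PV_t = 124.171586
First compute Macaulay numerator sum_t t * PV_t:
  t * PV_t at t = 1.0000: 7.538168
  t * PV_t at t = 2.0000: 14.385817
  t * PV_t at t = 3.0000: 20.590386
  t * PV_t at t = 4.0000: 26.196420
  t * PV_t at t = 5.0000: 31.245730
  t * PV_t at t = 6.0000: 35.777554
  t * PV_t at t = 7.0000: 39.828702
  t * PV_t at t = 8.0000: 43.433699
  t * PV_t at t = 9.0000: 46.624915
  t * PV_t at t = 10.0000: 675.162975
Macaulay duration D = 940.784367 / 124.171586 = 7.576487
Modified duration = D / (1 + y/m) = 7.576487 / (1 + 0.048000) = 7.229472

Answer: Modified duration = 7.2295
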